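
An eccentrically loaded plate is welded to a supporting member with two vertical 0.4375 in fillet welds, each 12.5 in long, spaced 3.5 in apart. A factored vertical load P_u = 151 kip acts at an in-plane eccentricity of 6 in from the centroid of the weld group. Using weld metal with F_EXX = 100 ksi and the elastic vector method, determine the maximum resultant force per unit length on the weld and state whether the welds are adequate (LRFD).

Total weld length L_w = 25 in. Treat welds as unit-width lines.
Polar moment about centroid: J = 2[d³/12 + d(b/2)²] = 2[12.5³/12 + 12.5×1.75²] = 402.1 in³.
Direct shear f_v = P/L_w = 151 / 25 = 6.04 kip/in (vertical).
Torsion M = P·e = 151 × 6 = 906 kip·in.
Critical point at (x, y) = (1.75, 6.25) from centroid. f_tx = M·y/J = 14.08 kip/in; f_ty = M·x/J = 3.943 kip/in.
Resultant f_max = √[f_tx² + (f_v + f_ty)²] = √[14.08² + (6.04 + 3.943)²] = 17.26 kip/in.
Capacity per unit length: φr_n = 0.75 × 0.6 × 100 × (0.707 × 0.4375) = 13.92 kip/in.
17.26 > 13.92 → NOT adequate.

f_max ≈ 17.3 kip/in; NOT adequate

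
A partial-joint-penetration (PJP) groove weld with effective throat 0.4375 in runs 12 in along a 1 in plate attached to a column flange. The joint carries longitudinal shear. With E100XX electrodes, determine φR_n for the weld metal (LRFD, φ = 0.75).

φR_n ≈ 236 kip

E100XX → F_EXX = 100 ksi.
Effective throat (given) t_e = 0.4375 in.
A_we = 0.4375 × 12 = 5.25 in².
F_nw = 0.6 F_EXX = 60 ksi.
φR_n = 0.75 × 60 × 5.25 = 236.2 kip.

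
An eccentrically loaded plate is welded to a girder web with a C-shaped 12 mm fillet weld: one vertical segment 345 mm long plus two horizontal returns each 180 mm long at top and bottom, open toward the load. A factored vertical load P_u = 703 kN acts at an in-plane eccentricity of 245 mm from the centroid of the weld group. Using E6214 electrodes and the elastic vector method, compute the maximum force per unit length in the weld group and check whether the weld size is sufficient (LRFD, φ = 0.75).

f_max ≈ 2990 N/mm; NOT adequate

E62XX → F_EXX = 620 MPa.
Total weld length L_w = 705 mm. Treat welds as unit-width lines.
Centroid: x̄ = 2×180×90 / 705 = 45.96 mm from the vertical weld.
Polar moment about centroid: J = I_x + I_y = [345³/12 + 2×180×172.5²] + [345×45.96² + 2(180³/12 + 180×44.04²)] = 16530000 mm³.
Direct shear f_v = P/L_w = 703×10³ / 705 = 997.2 N/mm (vertical).
Torsion M = P·e = 703×10³ × 245 = 172240000 N·mm.
Critical point at (x, y) = (134, 172.5) from centroid. f_tx = M·y/J = 1797 N/mm; f_ty = M·x/J = 1396 N/mm.
Resultant f_max = √[f_tx² + (f_v + f_ty)²] = √[1797² + (997.2 + 1396)²] = 2993 N/mm.
Capacity per unit length: φr_n = 0.75 × 0.6 × 620 × (0.707 × 12) = 2367 N/mm.
2993 > 2367 → NOT adequate.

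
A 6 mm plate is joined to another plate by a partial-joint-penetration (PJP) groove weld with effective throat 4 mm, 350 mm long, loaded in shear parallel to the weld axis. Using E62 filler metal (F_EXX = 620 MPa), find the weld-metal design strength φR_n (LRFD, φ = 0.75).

φR_n ≈ 391 kN

Effective throat (given) t_e = 4 mm.
A_we = 4 × 350 = 1400 mm².
F_nw = 0.6 F_EXX = 372 MPa.
φR_n = 0.75 × 372 × 1400 × 10⁻³ = 390.6 kN.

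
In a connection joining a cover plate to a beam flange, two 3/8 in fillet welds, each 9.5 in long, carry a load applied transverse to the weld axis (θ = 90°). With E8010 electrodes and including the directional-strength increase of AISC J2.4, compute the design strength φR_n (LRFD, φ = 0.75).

φR_n ≈ 272 kips

E80XX → F_EXX = 80 ksi.
t_e = 0.707 × 0.375 = 0.2651 in; A_we = 0.2651 × 19 = 5.037 in².
Directional factor: 1.0 + 0.5 sin^1.5(90°) = 1.5.
F_nw = 0.6 × 80 × 1.5 = 72 ksi.
φR_n = 0.75 × 72 × 5.037 = 272 kips.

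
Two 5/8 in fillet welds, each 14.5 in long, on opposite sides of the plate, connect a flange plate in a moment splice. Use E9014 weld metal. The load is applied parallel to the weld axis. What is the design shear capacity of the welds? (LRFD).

φR_n ≈ 519 kips

E90XX → F_EXX = 90 ksi.
Effective throat t_e = 0.707 × 0.625 = 0.4419 in.
Total length L = 29 in; A_we = 0.4419 × 29 = 12.81 in².
F_nw = 0.6 F_EXX = 0.6 × 90 = 54 ksi.
φR_n = 0.75 × 54 × 12.81 = 519 kips.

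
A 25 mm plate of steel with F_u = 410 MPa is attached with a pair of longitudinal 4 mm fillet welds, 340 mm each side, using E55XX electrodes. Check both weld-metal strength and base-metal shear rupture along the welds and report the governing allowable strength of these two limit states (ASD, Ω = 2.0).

E55XX → F_EXX = 550 MPa.
t_e = 0.707 × 4 = 2.828 mm; L = 680 mm.
Weld metal: R_n/Ω = (1/2.0) × 0.6 × 550 × 2.828 × 680 × 10⁻³ = 317.3 kN.
Base metal (shear rupture): R_n/Ω = (1/2.0) × 0.6 × 410 × 25 × 680 × 10⁻³ = 2091 kN.
Governing: weld metal.

R_n/Ω ≈ 317 kN (weld metal governs)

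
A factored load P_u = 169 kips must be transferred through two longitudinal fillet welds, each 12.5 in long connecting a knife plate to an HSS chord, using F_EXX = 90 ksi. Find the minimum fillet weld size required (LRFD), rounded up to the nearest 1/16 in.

w = 1/4 in

Total weld length L = 25 in.
Required throat t_e = P_u / (φ × 0.6 F_EXX × L) = 169 / (0.75 × 0.6 × 90 × 25) = 0.1669 in.
Required leg w = t_e / 0.707 = 0.2361 in → use 1/4 in.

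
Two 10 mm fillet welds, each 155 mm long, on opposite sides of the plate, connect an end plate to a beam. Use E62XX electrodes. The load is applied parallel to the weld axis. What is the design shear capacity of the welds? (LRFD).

φR_n ≈ 611 kN

E62XX → F_EXX = 620 MPa.
Effective throat t_e = 0.707 × 10 = 7.07 mm.
Total length L = 310 mm; A_we = 7.07 × 310 = 2192 mm².
F_nw = 0.6 F_EXX = 0.6 × 620 = 372 MPa.
φR_n = 0.75 × 372 × 2192 × 10⁻³ = 611.5 kN.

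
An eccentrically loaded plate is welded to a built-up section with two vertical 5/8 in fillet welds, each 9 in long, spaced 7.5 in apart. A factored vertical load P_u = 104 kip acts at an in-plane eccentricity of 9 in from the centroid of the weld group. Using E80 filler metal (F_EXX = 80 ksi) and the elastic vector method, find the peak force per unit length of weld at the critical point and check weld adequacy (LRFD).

f_max ≈ 18.9 kip/in; NOT adequate

Total weld length L_w = 18 in. Treat welds as unit-width lines.
Polar moment about centroid: J = 2[d³/12 + d(b/2)²] = 2[9³/12 + 9×3.75²] = 374.6 in³.
Direct shear f_v = P/L_w = 104 / 18 = 5.778 kip/in (vertical).
Torsion M = P·e = 104 × 9 = 936 kip·in.
Critical point at (x, y) = (3.75, 4.5) from centroid. f_tx = M·y/J = 11.24 kip/in; f_ty = M·x/J = 9.369 kip/in.
Resultant f_max = √[f_tx² + (f_v + f_ty)²] = √[11.24² + (5.778 + 9.369)²] = 18.86 kip/in.
Capacity per unit length: φr_n = 0.75 × 0.6 × 80 × (0.707 × 0.625) = 15.91 kip/in.
18.86 > 15.91 → NOT adequate.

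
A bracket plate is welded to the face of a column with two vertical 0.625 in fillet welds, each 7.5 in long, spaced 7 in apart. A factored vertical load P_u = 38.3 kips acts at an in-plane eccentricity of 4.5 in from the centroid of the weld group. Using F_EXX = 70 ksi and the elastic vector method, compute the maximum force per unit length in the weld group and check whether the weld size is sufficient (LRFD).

f_max ≈ 5.55 kip/in; adequate

Total weld length L_w = 15 in. Treat welds as unit-width lines.
Polar moment about centroid: J = 2[d³/12 + d(b/2)²] = 2[7.5³/12 + 7.5×3.5²] = 254.1 in³.
Direct shear f_v = P/L_w = 38.3 / 15 = 2.553 kip/in (vertical).
Torsion M = P·e = 38.3 × 4.5 = 172.35 kip·in.
Critical point at (x, y) = (3.5, 3.75) from centroid. f_tx = M·y/J = 2.544 kip/in; f_ty = M·x/J = 2.374 kip/in.
Resultant f_max = √[f_tx² + (f_v + f_ty)²] = √[2.544² + (2.553 + 2.374)²] = 5.546 kip/in.
Capacity per unit length: φr_n = 0.75 × 0.6 × 70 × (0.707 × 0.625) = 13.92 kip/in.
5.546 ≤ 13.92 → adequate.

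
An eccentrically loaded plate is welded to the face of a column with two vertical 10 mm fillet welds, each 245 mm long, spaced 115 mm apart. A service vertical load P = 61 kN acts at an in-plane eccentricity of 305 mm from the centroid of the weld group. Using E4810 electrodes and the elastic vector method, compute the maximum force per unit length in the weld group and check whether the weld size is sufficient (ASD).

f_max ≈ 681 N/mm; adequate

E48XX → F_EXX = 480 MPa.
Total weld length L_w = 490 mm. Treat welds as unit-width lines.
Polar moment about centroid: J = 2[d³/12 + d(b/2)²] = 2[245³/12 + 245×57.5²] = 4071000 mm³.
Direct shear f_v = P/L_w = 61×10³ / 490 = 124.5 N/mm (vertical).
Torsion M = P·e = 61×10³ × 305 = 18605000 N·mm.
Critical point at (x, y) = (57.5, 122.5) from centroid. f_tx = M·y/J = 559.8 N/mm; f_ty = M·x/J = 262.8 N/mm.
Resultant f_max = √[f_tx² + (f_v + f_ty)²] = √[559.8² + (124.5 + 262.8)²] = 680.7 N/mm.
Capacity per unit length: r_n/Ω = (1/2.0) × 0.6 × 480 × (0.707 × 10) = 1018 N/mm.
680.7 ≤ 1018 → adequate.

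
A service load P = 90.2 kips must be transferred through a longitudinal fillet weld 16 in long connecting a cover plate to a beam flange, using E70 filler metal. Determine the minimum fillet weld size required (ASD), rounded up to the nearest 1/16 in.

w = 7/16 in

E70XX → F_EXX = 70 ksi.
Total weld length L = 16 in.
Required throat t_e = P × Ω / (0.6 F_EXX × L) = 90.2 × 2.0 / (0.6 × 70 × 16) = 0.2685 in.
Required leg w = t_e / 0.707 = 0.3797 in → use 7/16 in.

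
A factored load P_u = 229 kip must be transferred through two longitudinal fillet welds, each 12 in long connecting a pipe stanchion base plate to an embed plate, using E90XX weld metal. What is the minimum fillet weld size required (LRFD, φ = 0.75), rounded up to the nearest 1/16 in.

w = 3/8 in

E90XX → F_EXX = 90 ksi.
Total weld length L = 24 in.
Required throat t_e = P_u / (φ × 0.6 F_EXX × L) = 229 / (0.75 × 0.6 × 90 × 24) = 0.2356 in.
Required leg w = t_e / 0.707 = 0.3332 in → use 3/8 in.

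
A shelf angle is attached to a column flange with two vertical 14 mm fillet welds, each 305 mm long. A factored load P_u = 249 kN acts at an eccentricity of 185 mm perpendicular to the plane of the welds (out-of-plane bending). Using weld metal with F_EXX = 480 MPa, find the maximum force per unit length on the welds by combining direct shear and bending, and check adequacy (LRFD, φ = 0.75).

L_w = 2 × 305 = 610 mm; section modulus (unit throat) S = 2 × L²/6 = 31010 mm².
Direct shear f_v = P/L_w = 249×10³/610 = 408.2 N/mm.
Moment M = P × e = 249×10³ × 185 = 46065000 N·mm; bending f_b = M/S = 1486 N/mm.
f_max = √(f_v² + f_b²) = √(408.2² + 1486²) = 1541 N/mm.
φr_n = 0.75 × 0.6 × 480 × (0.707 × 14) = 2138 N/mm → adequate.

f_max ≈ 1540 N/mm; adequate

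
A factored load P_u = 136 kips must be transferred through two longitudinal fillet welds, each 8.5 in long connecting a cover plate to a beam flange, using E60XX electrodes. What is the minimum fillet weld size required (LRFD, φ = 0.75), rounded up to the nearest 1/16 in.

E60XX → F_EXX = 60 ksi.
Total weld length L = 17 in.
Required throat t_e = P_u / (φ × 0.6 F_EXX × L) = 136 / (0.75 × 0.6 × 60 × 17) = 0.2963 in.
Required leg w = t_e / 0.707 = 0.4191 in → use 7/16 in.

w = 7/16 in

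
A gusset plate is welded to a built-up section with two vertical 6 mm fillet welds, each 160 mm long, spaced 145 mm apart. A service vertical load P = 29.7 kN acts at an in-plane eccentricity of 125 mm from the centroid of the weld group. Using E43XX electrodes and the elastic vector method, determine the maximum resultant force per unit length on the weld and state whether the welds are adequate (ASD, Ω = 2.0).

E43XX → F_EXX = 430 MPa.
Total weld length L_w = 320 mm. Treat welds as unit-width lines.
Polar moment about centroid: J = 2[d³/12 + d(b/2)²] = 2[160³/12 + 160×72.5²] = 2365000 mm³.
Direct shear f_v = P/L_w = 29.7×10³ / 320 = 92.81 N/mm (vertical).
Torsion M = P·e = 29.7×10³ × 125 = 3712500 N·mm.
Critical point at (x, y) = (72.5, 80) from centroid. f_tx = M·y/J = 125.6 N/mm; f_ty = M·x/J = 113.8 N/mm.
Resultant f_max = √[f_tx² + (f_v + f_ty)²] = √[125.6² + (92.81 + 113.8)²] = 241.8 N/mm.
Capacity per unit length: r_n/Ω = (1/2.0) × 0.6 × 430 × (0.707 × 6) = 547.2 N/mm.
241.8 ≤ 547.2 → adequate.

f_max ≈ 242 N/mm; adequate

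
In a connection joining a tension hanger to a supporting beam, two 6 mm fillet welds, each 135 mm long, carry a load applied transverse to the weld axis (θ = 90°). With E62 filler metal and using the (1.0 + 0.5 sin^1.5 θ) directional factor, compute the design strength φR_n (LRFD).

E62XX → F_EXX = 620 MPa.
t_e = 0.707 × 6 = 4.242 mm; A_we = 4.242 × 270 = 1145 mm².
Directional factor: 1.0 + 0.5 sin^1.5(90°) = 1.5.
F_nw = 0.6 × 620 × 1.5 = 558 MPa.
φR_n = 0.75 × 558 × 1145 × 10⁻³ = 479.3 kN.

φR_n ≈ 479 kN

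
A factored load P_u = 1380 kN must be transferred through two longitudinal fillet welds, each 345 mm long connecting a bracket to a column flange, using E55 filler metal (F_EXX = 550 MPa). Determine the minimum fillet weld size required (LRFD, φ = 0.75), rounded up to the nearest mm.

w = 12 mm

Total weld length L = 690 mm.
Required throat t_e = P_u / (φ × 0.6 F_EXX × L) = 1380 / (0.75 × 0.6 × 550 × 690 × 10⁻³) = 8.081 mm.
Required leg w = t_e / 0.707 = 11.43 mm → use 12 mm.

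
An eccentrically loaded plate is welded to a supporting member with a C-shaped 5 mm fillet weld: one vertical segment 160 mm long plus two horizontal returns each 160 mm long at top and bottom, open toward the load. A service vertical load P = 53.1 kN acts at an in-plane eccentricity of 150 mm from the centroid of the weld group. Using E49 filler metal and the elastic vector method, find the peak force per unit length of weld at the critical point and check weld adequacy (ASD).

E49XX → F_EXX = 490 MPa.
Total weld length L_w = 480 mm. Treat welds as unit-width lines.
Centroid: x̄ = 2×160×80 / 480 = 53.33 mm from the vertical weld.
Polar moment about centroid: J = I_x + I_y = [160³/12 + 2×160×80²] + [160×53.33² + 2(160³/12 + 160×26.67²)] = 3755000 mm³.
Direct shear f_v = P/L_w = 53.1×10³ / 480 = 110.6 N/mm (vertical).
Torsion M = P·e = 53.1×10³ × 150 = 7965000 N·mm.
Critical point at (x, y) = (106.7, 80) from centroid. f_tx = M·y/J = 169.7 N/mm; f_ty = M·x/J = 226.3 N/mm.
Resultant f_max = √[f_tx² + (f_v + f_ty)²] = √[169.7² + (110.6 + 226.3)²] = 377.2 N/mm.
Capacity per unit length: r_n/Ω = (1/2.0) × 0.6 × 490 × (0.707 × 5) = 519.6 N/mm.
377.2 ≤ 519.6 → adequate.

f_max ≈ 377 N/mm; adequate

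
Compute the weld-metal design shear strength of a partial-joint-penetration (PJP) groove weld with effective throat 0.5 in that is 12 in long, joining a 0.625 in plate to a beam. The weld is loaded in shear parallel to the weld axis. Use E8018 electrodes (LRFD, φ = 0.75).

E80XX → F_EXX = 80 ksi.
Effective throat (given) t_e = 0.5 in.
A_we = 0.5 × 12 = 6 in².
F_nw = 0.6 F_EXX = 48 ksi.
φR_n = 0.75 × 48 × 6 = 216 kips.

φR_n ≈ 216 kips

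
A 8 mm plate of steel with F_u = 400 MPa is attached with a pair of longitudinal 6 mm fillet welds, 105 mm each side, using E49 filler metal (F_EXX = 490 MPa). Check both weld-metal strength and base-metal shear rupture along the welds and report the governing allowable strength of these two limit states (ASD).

R_n/Ω ≈ 131 kN (weld metal governs)

t_e = 0.707 × 6 = 4.242 mm; L = 210 mm.
Weld metal: R_n/Ω = (1/2.0) × 0.6 × 490 × 4.242 × 210 × 10⁻³ = 131 kN.
Base metal (shear rupture): R_n/Ω = (1/2.0) × 0.6 × 400 × 8 × 210 × 10⁻³ = 201.6 kN.
Governing: weld metal.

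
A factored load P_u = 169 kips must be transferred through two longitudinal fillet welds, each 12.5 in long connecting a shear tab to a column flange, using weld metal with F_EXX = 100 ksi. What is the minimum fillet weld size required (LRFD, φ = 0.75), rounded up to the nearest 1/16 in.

Total weld length L = 25 in.
Required throat t_e = P_u / (φ × 0.6 F_EXX × L) = 169 / (0.75 × 0.6 × 100 × 25) = 0.1502 in.
Required leg w = t_e / 0.707 = 0.2125 in → use 1/4 in.

w = 1/4 in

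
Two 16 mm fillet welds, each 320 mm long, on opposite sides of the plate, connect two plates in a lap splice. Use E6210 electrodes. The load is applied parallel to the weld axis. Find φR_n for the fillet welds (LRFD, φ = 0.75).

E62XX → F_EXX = 620 MPa.
Effective throat t_e = 0.707 × 16 = 11.31 mm.
Total length L = 640 mm; A_we = 11.31 × 640 = 7240 mm².
F_nw = 0.6 F_EXX = 0.6 × 620 = 372 MPa.
φR_n = 0.75 × 372 × 7240 × 10⁻³ = 2020 kN.

φR_n ≈ 2020 kN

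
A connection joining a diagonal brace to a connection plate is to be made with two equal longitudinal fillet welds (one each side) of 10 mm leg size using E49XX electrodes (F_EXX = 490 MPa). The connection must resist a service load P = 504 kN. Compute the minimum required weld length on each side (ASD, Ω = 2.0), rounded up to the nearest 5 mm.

L = 245 mm on each side

Throat t_e = 0.707 × 10 = 7.07 mm.
r_n/Ω = (0.6 × 490 × 7.07) / 2.0 = 1039 N/mm = 1.039 kN/mm.
L_req = P / (r_n/Ω) = 504 / 1.039 = 484.9 mm total.
Per side: 484.9 / 2 = 242.5 mm.
Round up → use L = 245 mm on each side.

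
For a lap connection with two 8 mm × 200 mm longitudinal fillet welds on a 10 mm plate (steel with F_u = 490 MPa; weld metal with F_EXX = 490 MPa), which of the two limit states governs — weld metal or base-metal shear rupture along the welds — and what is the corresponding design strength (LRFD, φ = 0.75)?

t_e = 0.707 × 8 = 5.656 mm; L = 400 mm.
Weld metal: φR_n = 0.75 × 0.6 × 490 × 5.656 × 400 × 10⁻³ = 498.9 kN.
Base metal (shear rupture): φR_n = 0.75 × 0.6 × 490 × 10 × 400 × 10⁻³ = 882 kN.
Governing: weld metal.

φR_n ≈ 499 kN (weld metal governs)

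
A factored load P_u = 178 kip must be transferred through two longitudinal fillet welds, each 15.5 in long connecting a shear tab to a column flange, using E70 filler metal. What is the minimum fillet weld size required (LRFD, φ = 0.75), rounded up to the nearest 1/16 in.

E70XX → F_EXX = 70 ksi.
Total weld length L = 31 in.
Required throat t_e = P_u / (φ × 0.6 F_EXX × L) = 178 / (0.75 × 0.6 × 70 × 31) = 0.1823 in.
Required leg w = t_e / 0.707 = 0.2578 in → use 5/16 in.

w = 5/16 in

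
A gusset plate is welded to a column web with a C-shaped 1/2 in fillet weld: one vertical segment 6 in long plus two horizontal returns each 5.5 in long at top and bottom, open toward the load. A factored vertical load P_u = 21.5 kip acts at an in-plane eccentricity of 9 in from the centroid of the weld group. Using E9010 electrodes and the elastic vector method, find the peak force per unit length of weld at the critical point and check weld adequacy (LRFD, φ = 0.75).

f_max ≈ 6.35 kip/in; adequate

E90XX → F_EXX = 90 ksi.
Total weld length L_w = 17 in. Treat welds as unit-width lines.
Centroid: x̄ = 2×5.5×2.75 / 17 = 1.779 in from the vertical weld.
Polar moment about centroid: J = I_x + I_y = [6³/12 + 2×5.5×3²] + [6×1.779² + 2(5.5³/12 + 5.5×0.9706²)] = 174.1 in³.
Direct shear f_v = P/L_w = 21.5 / 17 = 1.265 kip/in (vertical).
Torsion M = P·e = 21.5 × 9 = 193.5 kip·in.
Critical point at (x, y) = (3.721, 3) from centroid. f_tx = M·y/J = 3.334 kip/in; f_ty = M·x/J = 4.135 kip/in.
Resultant f_max = √[f_tx² + (f_v + f_ty)²] = √[3.334² + (1.265 + 4.135)²] = 6.347 kip/in.
Capacity per unit length: φr_n = 0.75 × 0.6 × 90 × (0.707 × 0.5) = 14.32 kip/in.
6.347 ≤ 14.32 → adequate.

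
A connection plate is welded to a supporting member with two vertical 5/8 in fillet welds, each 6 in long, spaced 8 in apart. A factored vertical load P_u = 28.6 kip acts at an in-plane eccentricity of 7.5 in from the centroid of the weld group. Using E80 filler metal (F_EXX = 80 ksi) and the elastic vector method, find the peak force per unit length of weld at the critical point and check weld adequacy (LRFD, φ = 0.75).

f_max ≈ 6.76 kip/in; adequate

Total weld length L_w = 12 in. Treat welds as unit-width lines.
Polar moment about centroid: J = 2[d³/12 + d(b/2)²] = 2[6³/12 + 6×4²] = 228 in³.
Direct shear f_v = P/L_w = 28.6 / 12 = 2.383 kip/in (vertical).
Torsion M = P·e = 28.6 × 7.5 = 214.5 kip·in.
Critical point at (x, y) = (4, 3) from centroid. f_tx = M·y/J = 2.822 kip/in; f_ty = M·x/J = 3.763 kip/in.
Resultant f_max = √[f_tx² + (f_v + f_ty)²] = √[2.822² + (2.383 + 3.763)²] = 6.764 kip/in.
Capacity per unit length: φr_n = 0.75 × 0.6 × 80 × (0.707 × 0.625) = 15.91 kip/in.
6.764 ≤ 15.91 → adequate.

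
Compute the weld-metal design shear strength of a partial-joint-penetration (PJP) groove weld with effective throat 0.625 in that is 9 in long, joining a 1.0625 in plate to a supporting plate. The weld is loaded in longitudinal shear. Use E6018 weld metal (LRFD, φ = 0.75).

E60XX → F_EXX = 60 ksi.
Effective throat (given) t_e = 0.625 in.
A_we = 0.625 × 9 = 5.625 in².
F_nw = 0.6 F_EXX = 36 ksi.
φR_n = 0.75 × 36 × 5.625 = 151.9 kip.

φR_n ≈ 152 kip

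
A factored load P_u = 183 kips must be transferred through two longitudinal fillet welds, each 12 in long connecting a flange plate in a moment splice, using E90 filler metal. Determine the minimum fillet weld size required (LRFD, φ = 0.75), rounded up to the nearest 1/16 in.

E90XX → F_EXX = 90 ksi.
Total weld length L = 24 in.
Required throat t_e = P_u / (φ × 0.6 F_EXX × L) = 183 / (0.75 × 0.6 × 90 × 24) = 0.1883 in.
Required leg w = t_e / 0.707 = 0.2663 in → use 5/16 in.

w = 5/16 in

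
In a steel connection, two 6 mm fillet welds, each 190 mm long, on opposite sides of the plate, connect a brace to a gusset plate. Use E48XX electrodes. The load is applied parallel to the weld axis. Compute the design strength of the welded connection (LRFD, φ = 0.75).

φR_n ≈ 348 kN

E48XX → F_EXX = 480 MPa.
Effective throat t_e = 0.707 × 6 = 4.242 mm.
Total length L = 380 mm; A_we = 4.242 × 380 = 1612 mm².
F_nw = 0.6 F_EXX = 0.6 × 480 = 288 MPa.
φR_n = 0.75 × 288 × 1612 × 10⁻³ = 348.2 kN.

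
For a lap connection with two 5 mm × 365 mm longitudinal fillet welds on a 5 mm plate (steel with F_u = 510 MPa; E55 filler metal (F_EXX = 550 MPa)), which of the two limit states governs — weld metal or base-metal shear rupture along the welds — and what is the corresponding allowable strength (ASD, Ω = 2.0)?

R_n/Ω ≈ 426 kN (weld metal governs)

t_e = 0.707 × 5 = 3.535 mm; L = 730 mm.
Weld metal: R_n/Ω = (1/2.0) × 0.6 × 550 × 3.535 × 730 × 10⁻³ = 425.8 kN.
Base metal (shear rupture): R_n/Ω = (1/2.0) × 0.6 × 510 × 5 × 730 × 10⁻³ = 558.5 kN.
Governing: weld metal.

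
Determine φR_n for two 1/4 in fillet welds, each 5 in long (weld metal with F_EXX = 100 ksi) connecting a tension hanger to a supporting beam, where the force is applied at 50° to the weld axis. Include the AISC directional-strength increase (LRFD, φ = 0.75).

t_e = 0.707 × 0.25 = 0.1767 in; A_we = 0.1767 × 10 = 1.767 in².
Directional factor: 1.0 + 0.5 sin^1.5(50°) = 1.335.
F_nw = 0.6 × 100 × 1.335 = 80.11 ksi.
φR_n = 0.75 × 80.11 × 1.767 = 106.2 kips.

φR_n ≈ 106 kips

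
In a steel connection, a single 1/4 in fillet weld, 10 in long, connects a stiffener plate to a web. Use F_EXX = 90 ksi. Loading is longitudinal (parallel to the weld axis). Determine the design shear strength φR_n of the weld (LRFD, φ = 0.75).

φR_n ≈ 71.6 kips

Effective throat t_e = 0.707 × 0.25 = 0.1767 in.
Total length L = 10 in; A_we = 0.1767 × 10 = 1.767 in².
F_nw = 0.6 F_EXX = 0.6 × 90 = 54 ksi.
φR_n = 0.75 × 54 × 1.767 = 71.58 kips.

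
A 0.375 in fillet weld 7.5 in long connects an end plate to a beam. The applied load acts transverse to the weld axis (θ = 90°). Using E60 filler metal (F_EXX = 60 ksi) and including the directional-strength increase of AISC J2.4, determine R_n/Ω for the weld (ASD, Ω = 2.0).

t_e = 0.707 × 0.375 = 0.2651 in; A_we = 0.2651 × 7.5 = 1.988 in².
Directional factor: 1.0 + 0.5 sin^1.5(90°) = 1.5.
F_nw = 0.6 × 60 × 1.5 = 54 ksi.
R_n/Ω = (54 × 1.988) / 2.0 = 53.69 kips.

R_n/Ω ≈ 53.7 kips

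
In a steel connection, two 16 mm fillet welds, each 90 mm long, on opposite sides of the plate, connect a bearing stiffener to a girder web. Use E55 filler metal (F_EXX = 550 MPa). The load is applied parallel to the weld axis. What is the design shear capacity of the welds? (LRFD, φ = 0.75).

Effective throat t_e = 0.707 × 16 = 11.31 mm.
Total length L = 180 mm; A_we = 11.31 × 180 = 2036 mm².
F_nw = 0.6 F_EXX = 0.6 × 550 = 330 MPa.
φR_n = 0.75 × 330 × 2036 × 10⁻³ = 503.9 kN.

φR_n ≈ 504 kN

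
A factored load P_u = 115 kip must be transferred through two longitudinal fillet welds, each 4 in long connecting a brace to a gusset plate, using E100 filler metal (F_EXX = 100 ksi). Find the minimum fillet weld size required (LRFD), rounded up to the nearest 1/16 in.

w = 1/2 in

Total weld length L = 8 in.
Required throat t_e = P_u / (φ × 0.6 F_EXX × L) = 115 / (0.75 × 0.6 × 100 × 8) = 0.3194 in.
Required leg w = t_e / 0.707 = 0.4518 in → use 1/2 in.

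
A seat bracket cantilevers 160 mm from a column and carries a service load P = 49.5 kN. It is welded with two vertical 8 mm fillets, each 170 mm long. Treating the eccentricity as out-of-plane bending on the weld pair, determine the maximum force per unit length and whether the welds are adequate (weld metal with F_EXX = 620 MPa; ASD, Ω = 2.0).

f_max ≈ 835 N/mm; adequate

L_w = 2 × 170 = 340 mm; section modulus (unit throat) S = 2 × L²/6 = 9633 mm².
Direct shear f_v = P/L_w = 49.5×10³/340 = 145.6 N/mm.
Moment M = P × e = 49.5×10³ × 160 = 7920000 N·mm; bending f_b = M/S = 822.1 N/mm.
f_max = √(f_v² + f_b²) = √(145.6² + 822.1²) = 834.9 N/mm.
r_n/Ω = (1/2.0) × 0.6 × 620 × (0.707 × 8) = 1052 N/mm → adequate.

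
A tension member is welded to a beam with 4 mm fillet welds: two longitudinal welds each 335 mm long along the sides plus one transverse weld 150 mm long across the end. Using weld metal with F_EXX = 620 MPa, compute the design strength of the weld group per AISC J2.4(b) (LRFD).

φR_n ≈ 647 kN

t_e = 0.707 × 4 = 2.828 mm.
R_nwl = 0.6 × 620 × 2.828 × 670 × 10⁻³ = 704.9 kN (longitudinal, 2 welds).
R_nwt = 0.6 × 620 × 2.828 × 150 × 10⁻³ = 157.8 kN (transverse, base value).
(i) R_nwl + R_nwt = 862.7 kN; (ii) 0.85 R_nwl + 1.5 R_nwt = 835.8 kN.
R_n = max = 862.7 kN [governs: (i)]; φR_n = 647 kN.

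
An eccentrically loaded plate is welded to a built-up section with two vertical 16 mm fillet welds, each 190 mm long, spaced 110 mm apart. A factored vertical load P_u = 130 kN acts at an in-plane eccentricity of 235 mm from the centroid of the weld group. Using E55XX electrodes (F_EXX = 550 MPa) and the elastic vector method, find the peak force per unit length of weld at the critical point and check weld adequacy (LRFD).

f_max ≈ 1660 N/mm; adequate

Total weld length L_w = 380 mm. Treat welds as unit-width lines.
Polar moment about centroid: J = 2[d³/12 + d(b/2)²] = 2[190³/12 + 190×55²] = 2293000 mm³.
Direct shear f_v = P/L_w = 130×10³ / 380 = 342.1 N/mm (vertical).
Torsion M = P·e = 130×10³ × 235 = 30550000 N·mm.
Critical point at (x, y) = (55, 95) from centroid. f_tx = M·y/J = 1266 N/mm; f_ty = M·x/J = 732.9 N/mm.
Resultant f_max = √[f_tx² + (f_v + f_ty)²] = √[1266² + (342.1 + 732.9)²] = 1661 N/mm.
Capacity per unit length: φr_n = 0.75 × 0.6 × 550 × (0.707 × 16) = 2800 N/mm.
1661 ≤ 2800 → adequate.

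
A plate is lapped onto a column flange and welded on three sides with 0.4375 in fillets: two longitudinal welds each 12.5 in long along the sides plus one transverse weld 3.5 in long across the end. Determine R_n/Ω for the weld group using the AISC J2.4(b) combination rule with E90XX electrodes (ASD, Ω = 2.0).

E90XX → F_EXX = 90 ksi.
t_e = 0.707 × 0.4375 = 0.3093 in.
R_nwl = 0.6 × 90 × 0.3093 × 25 = 417.6 kip (longitudinal, 2 welds).
R_nwt = 0.6 × 90 × 0.3093 × 3.5 = 58.46 kip (transverse, base value).
(i) R_nwl + R_nwt = 476 kip; (ii) 0.85 R_nwl + 1.5 R_nwt = 442.6 kip.
R_n = max = 476 kip [governs: (i)]; R_n/Ω = 238 kip.

R_n/Ω ≈ 238 kip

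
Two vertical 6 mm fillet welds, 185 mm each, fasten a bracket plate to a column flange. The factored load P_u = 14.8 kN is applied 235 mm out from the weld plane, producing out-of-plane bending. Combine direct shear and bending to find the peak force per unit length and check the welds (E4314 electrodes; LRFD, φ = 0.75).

E43XX → F_EXX = 430 MPa.
L_w = 2 × 185 = 370 mm; section modulus (unit throat) S = 2 × L²/6 = 11410 mm².
Direct shear f_v = P/L_w = 14.8×10³/370 = 40 N/mm.
Moment M = P × e = 14.8×10³ × 235 = 3478000 N·mm; bending f_b = M/S = 304.9 N/mm.
f_max = √(f_v² + f_b²) = √(40² + 304.9²) = 307.5 N/mm.
φr_n = 0.75 × 0.6 × 430 × (0.707 × 6) = 820.8 N/mm → adequate.

f_max ≈ 307 N/mm; adequate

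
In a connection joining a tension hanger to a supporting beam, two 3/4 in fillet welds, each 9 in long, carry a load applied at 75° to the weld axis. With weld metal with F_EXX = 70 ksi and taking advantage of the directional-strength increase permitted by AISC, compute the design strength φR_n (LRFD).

t_e = 0.707 × 0.75 = 0.5302 in; A_we = 0.5302 × 18 = 9.544 in².
Directional factor: 1.0 + 0.5 sin^1.5(75°) = 1.475.
F_nw = 0.6 × 70 × 1.475 = 61.94 ksi.
φR_n = 0.75 × 61.94 × 9.544 = 443.4 kip.

φR_n ≈ 443 kip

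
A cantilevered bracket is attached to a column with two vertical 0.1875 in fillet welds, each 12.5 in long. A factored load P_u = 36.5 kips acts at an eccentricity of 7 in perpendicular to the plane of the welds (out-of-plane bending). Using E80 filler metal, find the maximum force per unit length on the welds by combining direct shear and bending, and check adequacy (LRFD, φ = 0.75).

E80XX → F_EXX = 80 ksi.
L_w = 2 × 12.5 = 25 in; section modulus (unit throat) S = 2 × L²/6 = 52.08 in².
Direct shear f_v = P/L_w = 36.5/25 = 1.46 kip/in.
Moment M = P × e = 36.5 × 7 = 255.5 kip·in; bending f_b = M/S = 4.906 kip/in.
f_max = √(f_v² + f_b²) = √(1.46² + 4.906²) = 5.118 kip/in.
φr_n = 0.75 × 0.6 × 80 × (0.707 × 0.1875) = 4.772 kip/in → NOT adequate.

f_max ≈ 5.12 kip/in; NOT adequate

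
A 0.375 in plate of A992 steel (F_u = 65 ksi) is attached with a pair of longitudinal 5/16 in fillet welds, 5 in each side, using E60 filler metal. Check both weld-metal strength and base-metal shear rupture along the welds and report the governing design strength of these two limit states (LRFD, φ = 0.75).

φR_n ≈ 59.7 kips (weld metal governs)

E60XX → F_EXX = 60 ksi.
t_e = 0.707 × 0.3125 = 0.2209 in; L = 10 in.
Weld metal: φR_n = 0.75 × 0.6 × 60 × 0.2209 × 10 = 59.65 kips.
Base metal (shear rupture): φR_n = 0.75 × 0.6 × 65 × 0.375 × 10 = 109.7 kips.
Governing: weld metal.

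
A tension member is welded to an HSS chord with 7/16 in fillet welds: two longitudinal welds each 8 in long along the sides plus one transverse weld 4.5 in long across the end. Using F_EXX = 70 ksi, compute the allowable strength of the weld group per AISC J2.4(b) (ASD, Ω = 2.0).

R_n/Ω ≈ 133 kip

t_e = 0.707 × 0.4375 = 0.3093 in.
R_nwl = 0.6 × 70 × 0.3093 × 16 = 207.9 kip (longitudinal, 2 welds).
R_nwt = 0.6 × 70 × 0.3093 × 4.5 = 58.46 kip (transverse, base value).
(i) R_nwl + R_nwt = 266.3 kip; (ii) 0.85 R_nwl + 1.5 R_nwt = 264.4 kip.
R_n = max = 266.3 kip [governs: (i)]; R_n/Ω = 133.2 kip.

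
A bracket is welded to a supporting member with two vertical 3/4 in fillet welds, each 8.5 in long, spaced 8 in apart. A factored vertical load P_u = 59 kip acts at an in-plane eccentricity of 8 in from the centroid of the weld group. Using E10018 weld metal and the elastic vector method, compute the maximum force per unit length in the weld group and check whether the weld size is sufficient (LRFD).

f_max ≈ 10.1 kip/in; adequate

E100XX → F_EXX = 100 ksi.
Total weld length L_w = 17 in. Treat welds as unit-width lines.
Polar moment about centroid: J = 2[d³/12 + d(b/2)²] = 2[8.5³/12 + 8.5×4²] = 374.4 in³.
Direct shear f_v = P/L_w = 59 / 17 = 3.471 kip/in (vertical).
Torsion M = P·e = 59 × 8 = 472 kip·in.
Critical point at (x, y) = (4, 4.25) from centroid. f_tx = M·y/J = 5.359 kip/in; f_ty = M·x/J = 5.043 kip/in.
Resultant f_max = √[f_tx² + (f_v + f_ty)²] = √[5.359² + (3.471 + 5.043)²] = 10.06 kip/in.
Capacity per unit length: φr_n = 0.75 × 0.6 × 100 × (0.707 × 0.75) = 23.86 kip/in.
10.06 ≤ 23.86 → adequate.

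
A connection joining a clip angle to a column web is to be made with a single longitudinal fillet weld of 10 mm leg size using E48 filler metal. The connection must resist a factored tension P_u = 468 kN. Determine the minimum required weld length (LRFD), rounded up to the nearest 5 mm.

E48XX → F_EXX = 480 MPa.
Throat t_e = 0.707 × 10 = 7.07 mm.
φr_n = 0.75 × 0.6 × 480 × 7.07 × 10⁻³ = 1.527 kN/mm.
L_req = P_u / φr_n = 468 / 1.527 = 306.5 mm total.
Round up → use L = 310 mm.

L = 310 mm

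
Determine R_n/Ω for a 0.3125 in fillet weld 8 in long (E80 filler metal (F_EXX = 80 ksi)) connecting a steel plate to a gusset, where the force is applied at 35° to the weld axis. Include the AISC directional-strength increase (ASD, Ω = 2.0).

t_e = 0.707 × 0.3125 = 0.2209 in; A_we = 0.2209 × 8 = 1.767 in².
Directional factor: 1.0 + 0.5 sin^1.5(35°) = 1.217.
F_nw = 0.6 × 80 × 1.217 = 58.43 ksi.
R_n/Ω = (58.43 × 1.767) / 2.0 = 51.63 kips.

R_n/Ω ≈ 51.6 kips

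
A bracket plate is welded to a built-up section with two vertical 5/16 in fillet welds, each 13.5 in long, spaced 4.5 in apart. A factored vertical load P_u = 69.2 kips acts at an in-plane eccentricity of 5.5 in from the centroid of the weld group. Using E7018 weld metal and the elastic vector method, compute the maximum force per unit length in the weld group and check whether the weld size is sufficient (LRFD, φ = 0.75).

f_max ≈ 6.26 kip/in; adequate

E70XX → F_EXX = 70 ksi.
Total weld length L_w = 27 in. Treat welds as unit-width lines.
Polar moment about centroid: J = 2[d³/12 + d(b/2)²] = 2[13.5³/12 + 13.5×2.25²] = 546.8 in³.
Direct shear f_v = P/L_w = 69.2 / 27 = 2.563 kip/in (vertical).
Torsion M = P·e = 69.2 × 5.5 = 380.6 kip·in.
Critical point at (x, y) = (2.25, 6.75) from centroid. f_tx = M·y/J = 4.699 kip/in; f_ty = M·x/J = 1.566 kip/in.
Resultant f_max = √[f_tx² + (f_v + f_ty)²] = √[4.699² + (2.563 + 1.566)²] = 6.255 kip/in.
Capacity per unit length: φr_n = 0.75 × 0.6 × 70 × (0.707 × 0.3125) = 6.96 kip/in.
6.255 ≤ 6.96 → adequate.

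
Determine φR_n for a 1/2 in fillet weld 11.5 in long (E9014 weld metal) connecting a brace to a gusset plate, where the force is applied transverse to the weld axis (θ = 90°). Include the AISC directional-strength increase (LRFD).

E90XX → F_EXX = 90 ksi.
t_e = 0.707 × 0.5 = 0.3535 in; A_we = 0.3535 × 11.5 = 4.065 in².
Directional factor: 1.0 + 0.5 sin^1.5(90°) = 1.5.
F_nw = 0.6 × 90 × 1.5 = 81 ksi.
φR_n = 0.75 × 81 × 4.065 = 247 kip.

φR_n ≈ 247 kip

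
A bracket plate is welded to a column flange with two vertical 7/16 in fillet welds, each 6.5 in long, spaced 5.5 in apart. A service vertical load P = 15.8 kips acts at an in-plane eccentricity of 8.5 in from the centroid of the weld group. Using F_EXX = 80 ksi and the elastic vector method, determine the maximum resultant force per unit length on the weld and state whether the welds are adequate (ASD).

Total weld length L_w = 13 in. Treat welds as unit-width lines.
Polar moment about centroid: J = 2[d³/12 + d(b/2)²] = 2[6.5³/12 + 6.5×2.75²] = 144.1 in³.
Direct shear f_v = P/L_w = 15.8 / 13 = 1.215 kip/in (vertical).
Torsion M = P·e = 15.8 × 8.5 = 134.3 kip·in.
Critical point at (x, y) = (2.75, 3.25) from centroid. f_tx = M·y/J = 3.029 kip/in; f_ty = M·x/J = 2.563 kip/in.
Resultant f_max = √[f_tx² + (f_v + f_ty)²] = √[3.029² + (1.215 + 2.563)²] = 4.843 kip/in.
Capacity per unit length: r_n/Ω = (1/2.0) × 0.6 × 80 × (0.707 × 0.4375) = 7.423 kip/in.
4.843 ≤ 7.423 → adequate.

f_max ≈ 4.84 kip/in; adequate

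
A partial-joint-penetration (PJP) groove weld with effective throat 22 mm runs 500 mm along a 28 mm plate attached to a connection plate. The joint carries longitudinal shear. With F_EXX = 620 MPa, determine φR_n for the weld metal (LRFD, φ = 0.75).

Effective throat (given) t_e = 22 mm.
A_we = 22 × 500 = 11000 mm².
F_nw = 0.6 F_EXX = 372 MPa.
φR_n = 0.75 × 372 × 11000 × 10⁻³ = 3069 kN.

φR_n ≈ 3070 kN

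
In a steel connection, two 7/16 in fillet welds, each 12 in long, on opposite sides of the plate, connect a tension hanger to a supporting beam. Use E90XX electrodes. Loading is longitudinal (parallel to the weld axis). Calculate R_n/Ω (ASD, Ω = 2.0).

R_n/Ω ≈ 200 kip

E90XX → F_EXX = 90 ksi.
Effective throat t_e = 0.707 × 0.4375 = 0.3093 in.
Total length L = 24 in; A_we = 0.3093 × 24 = 7.423 in².
F_nw = 0.6 F_EXX = 0.6 × 90 = 54 ksi.
R_n = 54 × 7.423 = 400.9 kip; R_n/Ω = 400.9/2.0 = 200.4 kip.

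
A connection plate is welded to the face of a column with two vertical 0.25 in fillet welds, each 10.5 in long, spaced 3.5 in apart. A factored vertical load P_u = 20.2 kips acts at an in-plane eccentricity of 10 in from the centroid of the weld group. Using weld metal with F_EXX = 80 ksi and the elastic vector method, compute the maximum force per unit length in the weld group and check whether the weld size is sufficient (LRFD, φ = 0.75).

f_max ≈ 4.74 kip/in; adequate

Total weld length L_w = 21 in. Treat welds as unit-width lines.
Polar moment about centroid: J = 2[d³/12 + d(b/2)²] = 2[10.5³/12 + 10.5×1.75²] = 257.2 in³.
Direct shear f_v = P/L_w = 20.2 / 21 = 0.9619 kip/in (vertical).
Torsion M = P·e = 20.2 × 10 = 202 kip·in.
Critical point at (x, y) = (1.75, 5.25) from centroid. f_tx = M·y/J = 4.122 kip/in; f_ty = M·x/J = 1.374 kip/in.
Resultant f_max = √[f_tx² + (f_v + f_ty)²] = √[4.122² + (0.9619 + 1.374)²] = 4.738 kip/in.
Capacity per unit length: φr_n = 0.75 × 0.6 × 80 × (0.707 × 0.25) = 6.363 kip/in.
4.738 ≤ 6.363 → adequate.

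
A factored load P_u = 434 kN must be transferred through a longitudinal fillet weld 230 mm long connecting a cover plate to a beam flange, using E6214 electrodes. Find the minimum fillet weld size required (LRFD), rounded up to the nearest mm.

w = 10 mm

E62XX → F_EXX = 620 MPa.
Total weld length L = 230 mm.
Required throat t_e = P_u / (φ × 0.6 F_EXX × L) = 434 / (0.75 × 0.6 × 620 × 230 × 10⁻³) = 6.763 mm.
Required leg w = t_e / 0.707 = 9.566 mm → use 10 mm.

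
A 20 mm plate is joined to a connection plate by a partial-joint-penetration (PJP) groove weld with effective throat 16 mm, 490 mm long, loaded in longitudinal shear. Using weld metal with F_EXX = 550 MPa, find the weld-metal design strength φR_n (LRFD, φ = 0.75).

φR_n ≈ 1940 kN

Effective throat (given) t_e = 16 mm.
A_we = 16 × 490 = 7840 mm².
F_nw = 0.6 F_EXX = 330 MPa.
φR_n = 0.75 × 330 × 7840 × 10⁻³ = 1940 kN.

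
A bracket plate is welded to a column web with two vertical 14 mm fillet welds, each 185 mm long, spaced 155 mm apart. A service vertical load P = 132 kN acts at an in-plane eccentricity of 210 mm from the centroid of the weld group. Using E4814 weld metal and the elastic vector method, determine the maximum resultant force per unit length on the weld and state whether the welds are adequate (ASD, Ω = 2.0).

f_max ≈ 1280 N/mm; adequate

E48XX → F_EXX = 480 MPa.
Total weld length L_w = 370 mm. Treat welds as unit-width lines.
Polar moment about centroid: J = 2[d³/12 + d(b/2)²] = 2[185³/12 + 185×77.5²] = 3278000 mm³.
Direct shear f_v = P/L_w = 132×10³ / 370 = 356.8 N/mm (vertical).
Torsion M = P·e = 132×10³ × 210 = 27720000 N·mm.
Critical point at (x, y) = (77.5, 92.5) from centroid. f_tx = M·y/J = 782.3 N/mm; f_ty = M·x/J = 655.5 N/mm.
Resultant f_max = √[f_tx² + (f_v + f_ty)²] = √[782.3² + (356.8 + 655.5)²] = 1279 N/mm.
Capacity per unit length: r_n/Ω = (1/2.0) × 0.6 × 480 × (0.707 × 14) = 1425 N/mm.
1279 ≤ 1425 → adequate.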